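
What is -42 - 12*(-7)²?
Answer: -630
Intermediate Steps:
-42 - 12*(-7)² = -42 - 12*49 = -42 - 588 = -630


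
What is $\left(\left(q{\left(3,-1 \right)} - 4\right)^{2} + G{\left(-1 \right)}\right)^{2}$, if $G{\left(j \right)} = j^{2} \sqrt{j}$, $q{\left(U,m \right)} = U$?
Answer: $2 i \approx 2.0 i$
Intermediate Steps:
$G{\left(j \right)} = j^{\frac{5}{2}}$
$\left(\left(q{\left(3,-1 \right)} - 4\right)^{2} + G{\left(-1 \right)}\right)^{2} = \left(\left(3 - 4\right)^{2} + \left(-1\right)^{\frac{5}{2}}\right)^{2} = \left(\left(-1\right)^{2} + i\right)^{2} = \left(1 + i\right)^{2}$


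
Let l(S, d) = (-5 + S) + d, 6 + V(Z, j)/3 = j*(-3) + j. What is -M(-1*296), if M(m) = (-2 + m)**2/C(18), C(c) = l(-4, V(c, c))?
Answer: 88804/135 ≈ 657.81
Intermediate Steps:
V(Z, j) = -18 - 6*j (V(Z, j) = -18 + 3*(j*(-3) + j) = -18 + 3*(-3*j + j) = -18 + 3*(-2*j) = -18 - 6*j)
l(S, d) = -5 + S + d
C(c) = -27 - 6*c (C(c) = -5 - 4 + (-18 - 6*c) = -27 - 6*c)
M(m) = -(-2 + m)**2/135 (M(m) = (-2 + m)**2/(-27 - 6*18) = (-2 + m)**2/(-27 - 108) = (-2 + m)**2/(-135) = (-2 + m)**2*(-1/135) = -(-2 + m)**2/135)
-M(-1*296) = -(-1)*(-2 - 1*296)**2/135 = -(-1)*(-2 - 296)**2/135 = -(-1)*(-298)**2/135 = -(-1)*88804/135 = -1*(-88804/135) = 88804/135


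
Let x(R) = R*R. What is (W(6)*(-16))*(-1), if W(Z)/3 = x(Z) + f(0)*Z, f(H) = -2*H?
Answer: 1728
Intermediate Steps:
x(R) = R²
W(Z) = 3*Z² (W(Z) = 3*(Z² + (-2*0)*Z) = 3*(Z² + 0*Z) = 3*(Z² + 0) = 3*Z²)
(W(6)*(-16))*(-1) = ((3*6²)*(-16))*(-1) = ((3*36)*(-16))*(-1) = (108*(-16))*(-1) = -1728*(-1) = 1728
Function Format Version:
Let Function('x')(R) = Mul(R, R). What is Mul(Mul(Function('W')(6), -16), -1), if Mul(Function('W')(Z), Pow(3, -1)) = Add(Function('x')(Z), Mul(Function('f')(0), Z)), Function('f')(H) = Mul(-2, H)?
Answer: 1728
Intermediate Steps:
Function('x')(R) = Pow(R, 2)
Function('W')(Z) = Mul(3, Pow(Z, 2)) (Function('W')(Z) = Mul(3, Add(Pow(Z, 2), Mul(Mul(-2, 0), Z))) = Mul(3, Add(Pow(Z, 2), Mul(0, Z))) = Mul(3, Add(Pow(Z, 2), 0)) = Mul(3, Pow(Z, 2)))
Mul(Mul(Function('W')(6), -16), -1) = Mul(Mul(Mul(3, Pow(6, 2)), -16), -1) = Mul(Mul(Mul(3, 36), -16), -1) = Mul(Mul(108, -16), -1) = Mul(-1728, -1) = 1728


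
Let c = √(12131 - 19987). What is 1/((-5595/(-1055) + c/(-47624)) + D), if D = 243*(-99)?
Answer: -151789728903647568/3650800519104061063715 + 530067026*I*√491/3650800519104061063715 ≈ -4.1577e-5 + 3.2172e-12*I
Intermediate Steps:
c = 4*I*√491 (c = √(-7856) = 4*I*√491 ≈ 88.634*I)
D = -24057
1/((-5595/(-1055) + c/(-47624)) + D) = 1/((-5595/(-1055) + (4*I*√491)/(-47624)) - 24057) = 1/((-5595*(-1/1055) + (4*I*√491)*(-1/47624)) - 24057) = 1/((1119/211 - I*√491/11906) - 24057) = 1/(-5074908/211 - I*√491/11906)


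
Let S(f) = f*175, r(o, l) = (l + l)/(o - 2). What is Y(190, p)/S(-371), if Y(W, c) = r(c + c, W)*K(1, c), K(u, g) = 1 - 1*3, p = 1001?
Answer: 19/3246250 ≈ 5.8529e-6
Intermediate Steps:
r(o, l) = 2*l/(-2 + o) (r(o, l) = (2*l)/(-2 + o) = 2*l/(-2 + o))
S(f) = 175*f
K(u, g) = -2 (K(u, g) = 1 - 3 = -2)
Y(W, c) = -4*W/(-2 + 2*c) (Y(W, c) = (2*W/(-2 + (c + c)))*(-2) = (2*W/(-2 + 2*c))*(-2) = -4*W/(-2 + 2*c))
Y(190, p)/S(-371) = (-2*190/(-1 + 1001))/((175*(-371))) = -2*190/1000/(-64925) = -2*190*1/1000*(-1/64925) = -19/50*(-1/64925) = 19/3246250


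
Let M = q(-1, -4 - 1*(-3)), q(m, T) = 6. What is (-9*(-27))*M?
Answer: 1458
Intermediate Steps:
M = 6
(-9*(-27))*M = -9*(-27)*6 = 243*6 = 1458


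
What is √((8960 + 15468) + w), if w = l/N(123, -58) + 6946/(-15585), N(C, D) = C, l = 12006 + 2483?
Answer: 7*√204528811480485/638985 ≈ 156.67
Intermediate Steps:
l = 14489
w = 74985569/638985 (w = 14489/123 + 6946/(-15585) = 14489*(1/123) + 6946*(-1/15585) = 14489/123 - 6946/15585 = 74985569/638985 ≈ 117.35)
√((8960 + 15468) + w) = √((8960 + 15468) + 74985569/638985) = √(24428 + 74985569/638985) = √(15684111149/638985) = 7*√204528811480485/638985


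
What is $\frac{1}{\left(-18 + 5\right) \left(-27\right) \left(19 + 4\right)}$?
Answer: $\frac{1}{8073} \approx 0.00012387$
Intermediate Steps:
$\frac{1}{\left(-18 + 5\right) \left(-27\right) \left(19 + 4\right)} = \frac{1}{\left(-13\right) \left(-27\right) 23} = \frac{1}{351 \cdot 23} = \frac{1}{8073}$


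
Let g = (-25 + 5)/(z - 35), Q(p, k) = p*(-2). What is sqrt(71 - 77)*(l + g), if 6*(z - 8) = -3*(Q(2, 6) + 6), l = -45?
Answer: -310*I*sqrt(6)/7 ≈ -108.48*I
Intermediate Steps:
Q(p, k) = -2*p
z = 7 (z = 8 + (-3*(-2*2 + 6))/6 = 8 + (-3*(-4 + 6))/6 = 8 + (-3*2)/6 = 8 + (1/6)*(-6) = 8 - 1 = 7)
g = 5/7 (g = (-25 + 5)/(7 - 35) = -20/(-28) = -20*(-1/28) = 5/7 ≈ 0.71429)
sqrt(71 - 77)*(l + g) = sqrt(71 - 77)*(-45 + 5/7) = sqrt(-6)*(-310/7) = (I*sqrt(6))*(-310/7) = -310*I*sqrt(6)/7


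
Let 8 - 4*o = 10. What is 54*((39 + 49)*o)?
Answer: -2376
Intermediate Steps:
o = -½ (o = 2 - ¼*10 = 2 - 5/2 = -½ ≈ -0.50000)
54*((39 + 49)*o) = 54*((39 + 49)*(-½)) = 54*(88*(-½)) = 54*(-44) = -2376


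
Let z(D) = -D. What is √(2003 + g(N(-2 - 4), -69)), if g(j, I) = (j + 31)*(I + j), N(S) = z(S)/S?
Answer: I*√97 ≈ 9.8489*I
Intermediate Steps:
N(S) = -1 (N(S) = (-S)/S = -1)
g(j, I) = (31 + j)*(I + j)
√(2003 + g(N(-2 - 4), -69)) = √(2003 + ((-1)² + 31*(-69) + 31*(-1) - 69*(-1))) = √(2003 + (1 - 2139 - 31 + 69)) = √(2003 - 2100) = √(-97) = I*√97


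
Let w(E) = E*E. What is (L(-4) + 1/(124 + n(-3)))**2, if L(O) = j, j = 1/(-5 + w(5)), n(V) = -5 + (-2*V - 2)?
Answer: 20449/6051600 ≈ 0.0033791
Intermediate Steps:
n(V) = -7 - 2*V (n(V) = -5 + (-2 - 2*V) = -7 - 2*V)
w(E) = E**2
j = 1/20 (j = 1/(-5 + 5**2) = 1/(-5 + 25) = 1/20 ≈ 0.050000)
L(O) = 1/20
(L(-4) + 1/(124 + n(-3)))**2 = (1/20 + 1/(124 + (-7 - 2*(-3))))**2 = (1/20 + 1/(124 + (-7 + 6)))**2 = (1/20 + 1/(124 - 1))**2 = (1/20 + 1/123)**2 = (143/2460)**2 = 20449/6051600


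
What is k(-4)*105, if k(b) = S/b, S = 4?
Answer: -105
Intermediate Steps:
k(b) = 4/b
k(-4)*105 = (4/(-4))*105 = (4*(-¼))*105 = -1*105 = -105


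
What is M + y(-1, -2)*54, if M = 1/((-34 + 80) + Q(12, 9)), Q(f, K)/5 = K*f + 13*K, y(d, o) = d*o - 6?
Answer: -252935/1171 ≈ -216.00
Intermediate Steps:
y(d, o) = -6 + d*o
Q(f, K) = 65*K + 5*K*f (Q(f, K) = 5*(K*f + 13*K) = 5*(13*K + K*f) = 65*K + 5*K*f)
M = 1/1171 (M = 1/((-34 + 80) + 5*9*(13 + 12)) = 1/(46 + 5*9*25) = 1/(46 + 1125) = 1/1171 ≈ 0.00085397)
M + y(-1, -2)*54 = 1/1171 + (-6 - 1*(-2))*54 = 1/1171 + (-6 + 2)*54 = 1/1171 - 4*54 = 1/1171 - 216 = -252935/1171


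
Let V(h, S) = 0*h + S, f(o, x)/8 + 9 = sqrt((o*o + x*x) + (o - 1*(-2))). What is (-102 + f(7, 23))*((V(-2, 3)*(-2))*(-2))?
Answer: -2088 + 96*sqrt(587) ≈ 237.90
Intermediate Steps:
f(o, x) = -72 + 8*sqrt(2 + o + o**2 + x**2) (f(o, x) = -72 + 8*sqrt((o*o + x*x) + (o - 1*(-2))) = -72 + 8*sqrt((o**2 + x**2) + (o + 2)) = -72 + 8*sqrt((o**2 + x**2) + (2 + o)) = -72 + 8*sqrt(2 + o + o**2 + x**2))
V(h, S) = S (V(h, S) = 0 + S = S)
(-102 + f(7, 23))*((V(-2, 3)*(-2))*(-2)) = (-102 + (-72 + 8*sqrt(2 + 7 + 7**2 + 23**2)))*((3*(-2))*(-2)) = (-102 + (-72 + 8*sqrt(2 + 7 + 49 + 529)))*(-6*(-2)) = (-102 + (-72 + 8*sqrt(587)))*12 = (-174 + 8*sqrt(587))*12 = -2088 + 96*sqrt(587)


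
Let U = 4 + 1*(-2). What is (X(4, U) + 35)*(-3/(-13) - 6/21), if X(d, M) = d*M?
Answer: -215/91 ≈ -2.3626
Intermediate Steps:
U = 2 (U = 4 - 2 = 2)
X(d, M) = M*d
(X(4, U) + 35)*(-3/(-13) - 6/21) = (2*4 + 35)*(-3/(-13) - 6/21) = (8 + 35)*(-3*(-1/13) - 6*1/21) = 43*(3/13 - 2/7) = 43*(-5/91) = -215/91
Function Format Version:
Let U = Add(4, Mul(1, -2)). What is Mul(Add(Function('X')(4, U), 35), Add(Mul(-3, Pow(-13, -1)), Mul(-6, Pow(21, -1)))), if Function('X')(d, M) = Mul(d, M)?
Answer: Rational(-215, 91) ≈ -2.3626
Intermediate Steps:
U = 2 (U = Add(4, -2) = 2)
Function('X')(d, M) = Mul(M, d)
Mul(Add(Function('X')(4, U), 35), Add(Mul(-3, Pow(-13, -1)), Mul(-6, Pow(21, -1)))) = Mul(Add(Mul(2, 4), 35), Add(Mul(-3, Pow(-13, -1)), Mul(-6, Pow(21, -1)))) = Mul(Add(8, 35), Add(Mul(-3, Rational(-1, 13)), Mul(-6, Rational(1, 21)))) = Mul(43, Add(Rational(3, 13), Rational(-2, 7))) = Mul(43, Rational(-5, 91)) = Rational(-215, 91)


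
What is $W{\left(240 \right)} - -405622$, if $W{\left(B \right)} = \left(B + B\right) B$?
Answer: $520822$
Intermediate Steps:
$W{\left(B \right)} = 2 B^{2}$ ($W{\left(B \right)} = 2 B B = 2 B^{2}$)
$W{\left(240 \right)} - -405622 = 2 \cdot 240^{2} - -405622 = 2 \cdot 57600 + 405622 = 115200 + 405622 = 520822$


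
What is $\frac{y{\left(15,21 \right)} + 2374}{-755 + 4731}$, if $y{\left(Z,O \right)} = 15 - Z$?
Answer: $\frac{1187}{1988} \approx 0.59708$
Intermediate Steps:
$\frac{y{\left(15,21 \right)} + 2374}{-755 + 4731} = \frac{\left(15 - 15\right) + 2374}{-755 + 4731} = \frac{\left(15 - 15\right) + 2374}{3976} = \left(0 + 2374\right) \frac{1}{3976} = 2374 \cdot \frac{1}{3976} = \frac{1187}{1988}$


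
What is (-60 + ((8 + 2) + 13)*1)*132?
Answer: -4884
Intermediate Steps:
(-60 + ((8 + 2) + 13)*1)*132 = (-60 + (10 + 13)*1)*132 = (-60 + 23*1)*132 = (-60 + 23)*132 = -37*132 = -4884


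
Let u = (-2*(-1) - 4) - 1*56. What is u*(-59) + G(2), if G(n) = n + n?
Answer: 3426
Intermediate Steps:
G(n) = 2*n
u = -58 (u = (2 - 4) - 56 = -2 - 56 = -58)
u*(-59) + G(2) = -58*(-59) + 2*2 = 3422 + 4 = 3426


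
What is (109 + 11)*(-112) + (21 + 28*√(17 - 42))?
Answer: -13419 + 140*I ≈ -13419.0 + 140.0*I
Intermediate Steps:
(109 + 11)*(-112) + (21 + 28*√(17 - 42)) = 120*(-112) + (21 + 28*√(-25)) = -13440 + (21 + 28*(5*I)) = -13440 + (21 + 140*I) = -13419 + 140*I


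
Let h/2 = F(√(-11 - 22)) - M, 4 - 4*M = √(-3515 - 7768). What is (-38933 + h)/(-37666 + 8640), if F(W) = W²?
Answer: 39001/29026 - I*√11283/58052 ≈ 1.3437 - 0.0018298*I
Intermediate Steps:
M = 1 - I*√11283/4 (M = 1 - √(-3515 - 7768)/4 = 1 - I*√11283/4 ≈ 1.0 - 26.555*I)
h = -68 + I*√11283/2 (h = 2*((√(-11 - 22))² - (1 - I*√11283/4)) = 2*((√(-33))² + (-1 + I*√11283/4)) = 2*((I*√33)² + (-1 + I*√11283/4)) = 2*(-33 + (-1 + I*√11283/4)) = 2*(-34 + I*√11283/4) = -68 + I*√11283/2 ≈ -68.0 + 53.111*I)
(-38933 + h)/(-37666 + 8640) = (-38933 + (-68 + I*√11283/2))/(-37666 + 8640) = (-39001 + I*√11283/2)/(-29026) = (-39001 + I*√11283/2)*(-1/29026) = 39001/29026 - I*√11283/58052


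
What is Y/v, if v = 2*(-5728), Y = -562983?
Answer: 562983/11456 ≈ 49.143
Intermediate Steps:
v = -11456
Y/v = -562983/(-11456) = -562983*(-1/11456) = 562983/11456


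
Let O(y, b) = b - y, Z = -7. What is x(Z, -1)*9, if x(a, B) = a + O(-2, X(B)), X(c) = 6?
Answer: 9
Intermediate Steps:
x(a, B) = 8 + a (x(a, B) = a + (6 - 1*(-2)) = a + (6 + 2) = a + 8 = 8 + a)
x(Z, -1)*9 = (8 - 7)*9 = 1*9 = 9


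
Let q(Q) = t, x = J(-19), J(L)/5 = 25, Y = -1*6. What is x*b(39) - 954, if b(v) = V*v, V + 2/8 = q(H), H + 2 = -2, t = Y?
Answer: -125691/4 ≈ -31423.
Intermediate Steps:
Y = -6
J(L) = 125 (J(L) = 5*25 = 125)
t = -6
H = -4 (H = -2 - 2 = -4)
x = 125
q(Q) = -6
V = -25/4 (V = -¼ - 6 = -25/4 ≈ -6.2500)
b(v) = -25*v/4
x*b(39) - 954 = 125*(-25/4*39) - 954 = 125*(-975/4) - 954 = -121875/4 - 954 = -125691/4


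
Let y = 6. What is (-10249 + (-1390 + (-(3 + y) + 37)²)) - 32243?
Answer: -43098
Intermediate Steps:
(-10249 + (-1390 + (-(3 + y) + 37)²)) - 32243 = (-10249 + (-1390 + (-(3 + 6) + 37)²)) - 32243 = (-10249 + (-1390 + (-1*9 + 37)²)) - 32243 = (-10249 + (-1390 + (-9 + 37)²)) - 32243 = (-10249 + (-1390 + 28²)) - 32243 = (-10249 + (-1390 + 784)) - 32243 = (-10249 - 606) - 32243 = -10855 - 32243 = -43098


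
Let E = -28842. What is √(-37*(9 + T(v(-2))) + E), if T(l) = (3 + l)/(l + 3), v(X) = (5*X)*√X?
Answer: 2*I*√7303 ≈ 170.92*I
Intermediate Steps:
v(X) = 5*X^(3/2)
T(l) = 1 (T(l) = (3 + l)/(3 + l) = 1)
√(-37*(9 + T(v(-2))) + E) = √(-37*(9 + 1) - 28842) = √(-37*10 - 28842) = √(-370 - 28842) = √(-29212) = 2*I*√7303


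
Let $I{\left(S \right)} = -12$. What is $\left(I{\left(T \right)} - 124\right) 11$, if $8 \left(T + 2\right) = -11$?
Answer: $-1496$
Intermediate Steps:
$T = - \frac{27}{8}$ ($T = -2 + \frac{1}{8} \left(-11\right) = -2 - \frac{11}{8} = - \frac{27}{8} \approx -3.375$)
$\left(I{\left(T \right)} - 124\right) 11 = \left(-12 - 124\right) 11 = \left(-136\right) 11 = -1496$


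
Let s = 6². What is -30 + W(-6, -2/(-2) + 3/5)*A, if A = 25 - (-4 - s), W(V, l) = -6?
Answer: -420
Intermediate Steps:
s = 36
A = 65 (A = 25 - (-4 - 1*36) = 25 - (-4 - 36) = 25 - 1*(-40) = 25 + 40 = 65)
-30 + W(-6, -2/(-2) + 3/5)*A = -30 - 6*65 = -30 - 390 = -420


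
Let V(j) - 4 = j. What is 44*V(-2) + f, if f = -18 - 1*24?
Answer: 46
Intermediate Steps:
f = -42 (f = -18 - 24 = -42)
V(j) = 4 + j
44*V(-2) + f = 44*(4 - 2) - 42 = 44*2 - 42 = 88 - 42 = 46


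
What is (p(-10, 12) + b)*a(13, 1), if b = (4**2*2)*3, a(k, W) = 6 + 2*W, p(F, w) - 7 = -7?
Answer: 768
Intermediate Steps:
p(F, w) = 0 (p(F, w) = 7 - 7 = 0)
b = 96 (b = (16*2)*3 = 32*3 = 96)
(p(-10, 12) + b)*a(13, 1) = (0 + 96)*(6 + 2*1) = 96*(6 + 2) = 96*8 = 768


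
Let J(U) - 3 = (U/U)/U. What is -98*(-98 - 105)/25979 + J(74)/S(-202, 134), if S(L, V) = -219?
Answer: 316608847/421015674 ≈ 0.75201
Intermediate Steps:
J(U) = 3 + 1/U (J(U) = 3 + (U/U)/U = 3 + 1/U)
-98*(-98 - 105)/25979 + J(74)/S(-202, 134) = -98*(-98 - 105)/25979 + (3 + 1/74)/(-219) = -98*(-203)*(1/25979) + (3 + 1/74)*(-1/219) = 19894*(1/25979) + (223/74)*(-1/219) = 19894/25979 - 223/16206 = 316608847/421015674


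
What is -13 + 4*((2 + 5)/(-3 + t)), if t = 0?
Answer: -67/3 ≈ -22.333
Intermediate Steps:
-13 + 4*((2 + 5)/(-3 + t)) = -13 + 4*((2 + 5)/(-3 + 0)) = -13 + 4*(7/(-3)) = -13 + 4*(7*(-1/3)) = -13 + 4*(-7/3) = -13 - 28/3 = -67/3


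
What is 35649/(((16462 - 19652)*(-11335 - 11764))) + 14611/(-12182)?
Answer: -269047273448/224410134355 ≈ -1.1989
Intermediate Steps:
35649/(((16462 - 19652)*(-11335 - 11764))) + 14611/(-12182) = 35649/((-3190*(-23099))) + 14611*(-1/12182) = 35649/73685810 - 14611/12182 = -269047273448/224410134355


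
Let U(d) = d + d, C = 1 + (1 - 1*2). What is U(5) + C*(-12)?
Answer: 10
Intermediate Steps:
C = 0 (C = 1 + (1 - 2) = 1 - 1 = 0)
U(d) = 2*d
U(5) + C*(-12) = 2*5 + 0*(-12) = 10 + 0 = 10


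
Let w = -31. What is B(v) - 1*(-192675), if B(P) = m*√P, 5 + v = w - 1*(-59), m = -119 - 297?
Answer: 192675 - 416*√23 ≈ 1.9068e+5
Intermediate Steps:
m = -416
v = 23 (v = -5 + (-31 - 1*(-59)) = -5 + (-31 + 59) = -5 + 28 = 23)
B(P) = -416*√P
B(v) - 1*(-192675) = -416*√23 - 1*(-192675) = -416*√23 + 192675 = 192675 - 416*√23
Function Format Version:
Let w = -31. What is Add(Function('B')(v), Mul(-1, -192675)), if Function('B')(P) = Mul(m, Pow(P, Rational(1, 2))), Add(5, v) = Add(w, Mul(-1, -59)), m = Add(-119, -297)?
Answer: Add(192675, Mul(-416, Pow(23, Rational(1, 2)))) ≈ 1.9068e+5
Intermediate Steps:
m = -416
v = 23 (v = Add(-5, Add(-31, Mul(-1, -59))) = Add(-5, Add(-31, 59)) = Add(-5, 28) = 23)
Function('B')(P) = Mul(-416, Pow(P, Rational(1, 2)))
Add(Function('B')(v), Mul(-1, -192675)) = Add(Mul(-416, Pow(23, Rational(1, 2))), Mul(-1, -192675)) = Add(Mul(-416, Pow(23, Rational(1, 2))), 192675) = Add(192675, Mul(-416, Pow(23, Rational(1, 2))))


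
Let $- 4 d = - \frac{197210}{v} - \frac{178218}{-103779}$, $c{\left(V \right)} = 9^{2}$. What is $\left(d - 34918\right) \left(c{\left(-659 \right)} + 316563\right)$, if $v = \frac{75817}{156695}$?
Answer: $\frac{2648724039413825856}{124892261} \approx 2.1208 \cdot 10^{10}$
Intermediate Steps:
$v = \frac{10831}{22385}$ ($v = 75817 \cdot \frac{1}{156695} = \frac{10831}{22385} \approx 0.48385$)
$c{\left(V \right)} = 81$
$d = \frac{12725978430222}{124892261}$ ($d = - \frac{- \frac{197210}{\frac{10831}{22385}} - \frac{178218}{-103779}}{4} = - \frac{\left(-197210\right) \frac{22385}{10831} - - \frac{19802}{11531}}{4} = - \frac{- \frac{4414545850}{10831} + \frac{19802}{11531}}{4} = \left(- \frac{1}{4}\right) \left(- \frac{50903913720888}{124892261}\right) = \frac{12725978430222}{124892261} \approx 1.019 \cdot 10^{5}$)
$\left(d - 34918\right) \left(c{\left(-659 \right)} + 316563\right) = \left(\frac{12725978430222}{124892261} - 34918\right) \left(81 + 316563\right) = \frac{8364990460624}{124892261} \cdot 316644 = \frac{2648724039413825856}{124892261}$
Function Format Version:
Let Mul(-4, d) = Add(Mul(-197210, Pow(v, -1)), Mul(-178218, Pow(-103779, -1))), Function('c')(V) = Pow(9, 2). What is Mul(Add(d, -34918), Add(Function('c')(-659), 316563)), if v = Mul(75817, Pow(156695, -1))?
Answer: Rational(2648724039413825856, 124892261) ≈ 2.1208e+10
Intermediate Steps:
v = Rational(10831, 22385) (v = Mul(75817, Rational(1, 156695)) = Rational(10831, 22385) ≈ 0.48385)
Function('c')(V) = 81
d = Rational(12725978430222, 124892261) (d = Mul(Rational(-1, 4), Add(Mul(-197210, Pow(Rational(10831, 22385), -1)), Mul(-178218, Pow(-103779, -1)))) = Mul(Rational(-1, 4), Add(Mul(-197210, Rational(22385, 10831)), Mul(-178218, Rational(-1, 103779)))) = Mul(Rational(-1, 4), Add(Rational(-4414545850, 10831), Rational(19802, 11531))) = Mul(Rational(-1, 4), Rational(-50903913720888, 124892261)) = Rational(12725978430222, 124892261) ≈ 1.0190e+5)
Mul(Add(d, -34918), Add(Function('c')(-659), 316563)) = Mul(Add(Rational(12725978430222, 124892261), -34918), Add(81, 316563)) = Mul(Rational(8364990460624, 124892261), 316644) = Rational(2648724039413825856, 124892261)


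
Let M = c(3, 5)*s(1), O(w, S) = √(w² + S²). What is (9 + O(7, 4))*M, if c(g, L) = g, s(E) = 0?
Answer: 0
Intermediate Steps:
O(w, S) = √(S² + w²)
M = 0 (M = 3*0 = 0)
(9 + O(7, 4))*M = (9 + √(4² + 7²))*0 = (9 + √(16 + 49))*0 = (9 + √65)*0 = 0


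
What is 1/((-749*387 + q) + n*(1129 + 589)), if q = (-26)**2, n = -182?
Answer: -1/601863 ≈ -1.6615e-6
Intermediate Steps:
q = 676
1/((-749*387 + q) + n*(1129 + 589)) = 1/((-749*387 + 676) - 182*(1129 + 589)) = 1/((-289863 + 676) - 182*1718) = 1/(-289187 - 312676) = 1/(-601863) = -1/601863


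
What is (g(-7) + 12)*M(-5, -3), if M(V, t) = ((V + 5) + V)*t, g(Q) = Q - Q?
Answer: 180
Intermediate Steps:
g(Q) = 0
M(V, t) = t*(5 + 2*V) (M(V, t) = ((5 + V) + V)*t = (5 + 2*V)*t = t*(5 + 2*V))
(g(-7) + 12)*M(-5, -3) = (0 + 12)*(-3*(5 + 2*(-5))) = 12*(-3*(5 - 10)) = 12*(-3*(-5)) = 12*15 = 180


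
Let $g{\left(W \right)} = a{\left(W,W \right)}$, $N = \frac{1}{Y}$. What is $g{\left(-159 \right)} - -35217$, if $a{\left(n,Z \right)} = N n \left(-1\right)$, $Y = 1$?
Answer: $35376$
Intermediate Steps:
$N = 1$ ($N = 1^{-1} = 1$)
$a{\left(n,Z \right)} = - n$ ($a{\left(n,Z \right)} = 1 n \left(-1\right) = n \left(-1\right) = - n$)
$g{\left(W \right)} = - W$
$g{\left(-159 \right)} - -35217 = \left(-1\right) \left(-159\right) - -35217 = 159 + 35217 = 35376$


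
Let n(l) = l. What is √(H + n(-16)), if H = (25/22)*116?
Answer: 7*√286/11 ≈ 10.762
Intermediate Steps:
H = 1450/11 (H = (25*(1/22))*116 = (25/22)*116 = 1450/11 ≈ 131.82)
√(H + n(-16)) = √(1450/11 - 16) = √(1274/11) = 7*√286/11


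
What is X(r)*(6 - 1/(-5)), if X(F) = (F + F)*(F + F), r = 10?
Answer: 2480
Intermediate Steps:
X(F) = 4*F² (X(F) = (2*F)*(2*F) = 4*F²)
X(r)*(6 - 1/(-5)) = (4*10²)*(6 - 1/(-5)) = (4*100)*(6 - 1*(-⅕)) = 400*(6 + ⅕) = 400*(31/5) = 2480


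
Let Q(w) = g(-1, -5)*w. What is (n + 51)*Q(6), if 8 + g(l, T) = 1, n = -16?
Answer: -1470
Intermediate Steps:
g(l, T) = -7 (g(l, T) = -8 + 1 = -7)
Q(w) = -7*w
(n + 51)*Q(6) = (-16 + 51)*(-7*6) = 35*(-42) = -1470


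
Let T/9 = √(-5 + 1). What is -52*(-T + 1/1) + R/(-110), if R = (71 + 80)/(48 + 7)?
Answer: -314751/6050 + 936*I ≈ -52.025 + 936.0*I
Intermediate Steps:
R = 151/55 ≈ 2.7455
T = 18*I (T = 9*√(-5 + 1) = 9*√(-4) = 9*(2*I) = 18*I ≈ 18.0*I)
-52*(-T + 1/1) + R/(-110) = -52*(-18*I + 1/1) + (151/55)/(-110) = -52*(-18*I + 1*1) + (151/55)*(-1/110) = -52*(-18*I + 1) - 151/6050 = -52*(1 - 18*I) - 151/6050 = (-52 + 936*I) - 151/6050 = -314751/6050 + 936*I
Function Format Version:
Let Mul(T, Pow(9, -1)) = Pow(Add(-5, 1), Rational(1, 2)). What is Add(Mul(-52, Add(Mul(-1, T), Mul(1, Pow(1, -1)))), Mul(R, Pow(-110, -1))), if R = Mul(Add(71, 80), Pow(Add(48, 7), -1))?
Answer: Add(Rational(-314751, 6050), Mul(936, I)) ≈ Add(-52.025, Mul(936.00, I))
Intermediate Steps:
R = Rational(151, 55) (R = Mul(151, Pow(55, -1)) = Mul(151, Rational(1, 55)) = Rational(151, 55) ≈ 2.7455)
T = Mul(18, I) (T = Mul(9, Pow(Add(-5, 1), Rational(1, 2))) = Mul(9, Pow(-4, Rational(1, 2))) = Mul(9, Mul(2, I)) = Mul(18, I) ≈ Mul(18.000, I))
Add(Mul(-52, Add(Mul(-1, T), Mul(1, Pow(1, -1)))), Mul(R, Pow(-110, -1))) = Add(Mul(-52, Add(Mul(-1, Mul(18, I)), Mul(1, Pow(1, -1)))), Mul(Rational(151, 55), Pow(-110, -1))) = Add(Mul(-52, Add(Mul(-18, I), Mul(1, 1))), Mul(Rational(151, 55), Rational(-1, 110))) = Add(Mul(-52, Add(Mul(-18, I), 1)), Rational(-151, 6050)) = Add(Mul(-52, Add(1, Mul(-18, I))), Rational(-151, 6050)) = Add(Add(-52, Mul(936, I)), Rational(-151, 6050)) = Add(Rational(-314751, 6050), Mul(936, I))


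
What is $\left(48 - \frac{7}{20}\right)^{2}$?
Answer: $\frac{908209}{400} \approx 2270.5$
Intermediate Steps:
$\left(48 - \frac{7}{20}\right)^{2} = \left(\frac{953}{20}\right)^{2} = \frac{908209}{400}$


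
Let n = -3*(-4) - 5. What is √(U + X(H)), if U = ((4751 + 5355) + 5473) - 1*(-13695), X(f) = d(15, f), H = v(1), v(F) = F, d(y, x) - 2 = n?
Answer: √29283 ≈ 171.12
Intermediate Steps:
n = 7 (n = 12 - 5 = 7)
d(y, x) = 9 (d(y, x) = 2 + 7 = 9)
H = 1
X(f) = 9
U = 29274 (U = (10106 + 5473) + 13695 = 15579 + 13695 = 29274)
√(U + X(H)) = √(29274 + 9) = √29283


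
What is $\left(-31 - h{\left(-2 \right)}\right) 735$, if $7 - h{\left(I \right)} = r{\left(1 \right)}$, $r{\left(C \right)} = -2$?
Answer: $-29400$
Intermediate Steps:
$h{\left(I \right)} = 9$ ($h{\left(I \right)} = 7 - -2 = 7 + 2 = 9$)
$\left(-31 - h{\left(-2 \right)}\right) 735 = \left(-31 - 9\right) 735 = \left(-40\right) 735 = -29400$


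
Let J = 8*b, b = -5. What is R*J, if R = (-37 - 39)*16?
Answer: 48640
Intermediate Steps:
R = -1216 (R = -76*16 = -1216)
J = -40 (J = 8*(-5) = -40)
R*J = -1216*(-40) = 48640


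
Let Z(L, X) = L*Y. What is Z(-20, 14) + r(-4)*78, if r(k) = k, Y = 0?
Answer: -312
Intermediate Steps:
Z(L, X) = 0 (Z(L, X) = L*0 = 0)
Z(-20, 14) + r(-4)*78 = 0 - 4*78 = 0 - 312 = -312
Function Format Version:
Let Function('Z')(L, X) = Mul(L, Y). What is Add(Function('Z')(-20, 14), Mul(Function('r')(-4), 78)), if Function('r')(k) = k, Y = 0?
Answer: -312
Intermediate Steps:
Function('Z')(L, X) = 0 (Function('Z')(L, X) = Mul(L, 0) = 0)
Add(Function('Z')(-20, 14), Mul(Function('r')(-4), 78)) = Add(0, Mul(-4, 78)) = Add(0, -312) = -312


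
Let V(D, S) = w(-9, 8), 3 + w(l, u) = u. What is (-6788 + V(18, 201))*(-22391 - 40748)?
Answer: 428271837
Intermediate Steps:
w(l, u) = -3 + u
V(D, S) = 5 (V(D, S) = -3 + 8 = 5)
(-6788 + V(18, 201))*(-22391 - 40748) = (-6788 + 5)*(-22391 - 40748) = -6783*(-63139) = 428271837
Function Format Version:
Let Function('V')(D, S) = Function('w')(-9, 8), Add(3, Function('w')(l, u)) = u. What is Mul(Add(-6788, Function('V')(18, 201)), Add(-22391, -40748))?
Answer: 428271837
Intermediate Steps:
Function('w')(l, u) = Add(-3, u)
Function('V')(D, S) = 5 (Function('V')(D, S) = Add(-3, 8) = 5)
Mul(Add(-6788, Function('V')(18, 201)), Add(-22391, -40748)) = Mul(Add(-6788, 5), Add(-22391, -40748)) = Mul(-6783, -63139) = 428271837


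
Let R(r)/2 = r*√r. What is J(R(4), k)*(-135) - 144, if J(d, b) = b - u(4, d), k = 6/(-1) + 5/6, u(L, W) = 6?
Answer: 2727/2 ≈ 1363.5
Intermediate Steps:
R(r) = 2*r^(3/2) (R(r) = 2*(r*√r) = 2*r^(3/2))
k = -31/6 (k = 6*(-1) + 5*(⅙) = -6 + ⅚ = -31/6 ≈ -5.1667)
J(d, b) = -6 + b (J(d, b) = b - 1*6 = b - 6 = -6 + b)
J(R(4), k)*(-135) - 144 = (-6 - 31/6)*(-135) - 144 = -67/6*(-135) - 144 = 3015/2 - 144 = 2727/2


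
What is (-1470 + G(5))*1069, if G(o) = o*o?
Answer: -1544705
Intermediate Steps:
G(o) = o²
(-1470 + G(5))*1069 = (-1470 + 5²)*1069 = (-1470 + 25)*1069 = -1445*1069 = -1544705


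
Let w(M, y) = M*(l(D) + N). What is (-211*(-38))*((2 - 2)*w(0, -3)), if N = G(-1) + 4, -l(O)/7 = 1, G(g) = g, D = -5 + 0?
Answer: 0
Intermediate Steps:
D = -5
l(O) = -7 (l(O) = -7*1 = -7)
N = 3 (N = -1 + 4 = 3)
w(M, y) = -4*M (w(M, y) = M*(-7 + 3) = M*(-4) = -4*M)
(-211*(-38))*((2 - 2)*w(0, -3)) = (-211*(-38))*((2 - 2)*(-4*0)) = 8018*(0*0) = 8018*0 = 0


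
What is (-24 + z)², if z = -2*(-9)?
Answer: 36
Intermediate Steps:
z = 18
(-24 + z)² = (-24 + 18)² = (-6)² = 36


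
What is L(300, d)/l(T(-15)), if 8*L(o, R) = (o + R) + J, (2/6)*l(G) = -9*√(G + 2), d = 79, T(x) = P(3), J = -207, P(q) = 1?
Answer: -43*√3/162 ≈ -0.45974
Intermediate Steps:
T(x) = 1
l(G) = -27*√(2 + G) (l(G) = 3*(-9*√(G + 2)) = 3*(-9*√(2 + G)) = -27*√(2 + G))
L(o, R) = -207/8 + R/8 + o/8 (L(o, R) = ((o + R) - 207)/8 = ((R + o) - 207)/8 = (-207 + R + o)/8 = -207/8 + R/8 + o/8)
L(300, d)/l(T(-15)) = (-207/8 + (⅛)*79 + (⅛)*300)/((-27*√(2 + 1))) = (-207/8 + 79/8 + 75/2)/((-27*√3)) = 43*(-√3/81)/2 = -43*√3/162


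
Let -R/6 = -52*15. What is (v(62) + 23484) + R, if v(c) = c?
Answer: 28226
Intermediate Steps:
R = 4680 (R = -(-312)*15 = -6*(-780) = 4680)
(v(62) + 23484) + R = (62 + 23484) + 4680 = 23546 + 4680 = 28226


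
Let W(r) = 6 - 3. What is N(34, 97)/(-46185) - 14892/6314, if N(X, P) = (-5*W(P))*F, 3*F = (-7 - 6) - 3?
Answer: -68829214/29161209 ≈ -2.3603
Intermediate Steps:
W(r) = 3
F = -16/3 (F = ((-7 - 6) - 3)/3 = (-13 - 3)/3 = (⅓)*(-16) = -16/3 ≈ -5.3333)
N(X, P) = 80 (N(X, P) = -5*3*(-16/3) = -15*(-16/3) = 80)
N(34, 97)/(-46185) - 14892/6314 = 80/(-46185) - 14892/6314 = 80*(-1/46185) - 14892*1/6314 = -16/9237 - 7446/3157 = -68829214/29161209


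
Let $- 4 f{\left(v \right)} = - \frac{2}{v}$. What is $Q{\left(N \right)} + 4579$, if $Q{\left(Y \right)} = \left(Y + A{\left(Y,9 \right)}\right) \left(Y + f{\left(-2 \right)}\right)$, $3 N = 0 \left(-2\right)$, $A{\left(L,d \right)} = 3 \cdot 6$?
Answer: $\frac{9149}{2} \approx 4574.5$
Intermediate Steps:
$f{\left(v \right)} = \frac{1}{2 v}$ ($f{\left(v \right)} = - \frac{\left(-2\right) \frac{1}{v}}{4} = \frac{1}{2 v}$)
$A{\left(L,d \right)} = 18$
$N = 0$ ($N = \frac{0 \left(-2\right)}{3} = \frac{1}{3} \cdot 0 = 0$)
$Q{\left(Y \right)} = \left(18 + Y\right) \left(- \frac{1}{4} + Y\right)$ ($Q{\left(Y \right)} = \left(Y + 18\right) \left(Y + \frac{1}{2 \left(-2\right)}\right) = \left(18 + Y\right) \left(Y + \frac{1}{2} \left(- \frac{1}{2}\right)\right) = \left(18 + Y\right) \left(Y - \frac{1}{4}\right) = \left(18 + Y\right) \left(- \frac{1}{4} + Y\right)$)
$Q{\left(N \right)} + 4579 = \left(- \frac{9}{2} + 0^{2} + \frac{71}{4} \cdot 0\right) + 4579 = \left(- \frac{9}{2} + 0 + 0\right) + 4579 = - \frac{9}{2} + 4579 = \frac{9149}{2}$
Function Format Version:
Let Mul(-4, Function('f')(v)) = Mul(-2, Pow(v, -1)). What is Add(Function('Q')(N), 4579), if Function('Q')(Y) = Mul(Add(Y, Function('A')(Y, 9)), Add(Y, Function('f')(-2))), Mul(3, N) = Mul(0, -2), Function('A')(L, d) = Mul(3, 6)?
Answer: Rational(9149, 2) ≈ 4574.5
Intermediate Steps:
Function('f')(v) = Mul(Rational(1, 2), Pow(v, -1)) (Function('f')(v) = Mul(Rational(-1, 4), Mul(-2, Pow(v, -1))) = Mul(Rational(1, 2), Pow(v, -1)))
Function('A')(L, d) = 18
N = 0 (N = Mul(Rational(1, 3), Mul(0, -2)) = Mul(Rational(1, 3), 0) = 0)
Function('Q')(Y) = Mul(Add(18, Y), Add(Rational(-1, 4), Y)) (Function('Q')(Y) = Mul(Add(Y, 18), Add(Y, Mul(Rational(1, 2), Pow(-2, -1)))) = Mul(Add(18, Y), Add(Y, Mul(Rational(1, 2), Rational(-1, 2)))) = Mul(Add(18, Y), Add(Y, Rational(-1, 4))) = Mul(Add(18, Y), Add(Rational(-1, 4), Y)))
Add(Function('Q')(N), 4579) = Add(Add(Rational(-9, 2), Pow(0, 2), Mul(Rational(71, 4), 0)), 4579) = Add(Add(Rational(-9, 2), 0, 0), 4579) = Add(Rational(-9, 2), 4579) = Rational(9149, 2)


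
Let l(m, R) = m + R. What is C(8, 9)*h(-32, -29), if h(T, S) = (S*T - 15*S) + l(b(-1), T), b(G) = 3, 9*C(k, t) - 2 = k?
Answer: 13340/9 ≈ 1482.2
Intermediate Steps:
C(k, t) = 2/9 + k/9
l(m, R) = R + m
h(T, S) = 3 + T - 15*S + S*T (h(T, S) = (S*T - 15*S) + (T + 3) = (-15*S + S*T) + (3 + T) = 3 + T - 15*S + S*T)
C(8, 9)*h(-32, -29) = (2/9 + (⅑)*8)*(3 - 32 - 15*(-29) - 29*(-32)) = (2/9 + 8/9)*(3 - 32 + 435 + 928) = (10/9)*1334 = 13340/9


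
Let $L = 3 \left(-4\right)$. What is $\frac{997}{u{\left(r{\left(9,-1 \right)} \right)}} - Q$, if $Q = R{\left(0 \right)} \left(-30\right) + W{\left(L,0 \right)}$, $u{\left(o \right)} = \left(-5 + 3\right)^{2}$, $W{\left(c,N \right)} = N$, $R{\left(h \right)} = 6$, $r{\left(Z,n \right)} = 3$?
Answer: $\frac{1717}{4} \approx 429.25$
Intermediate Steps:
$L = -12$
$u{\left(o \right)} = 4$ ($u{\left(o \right)} = \left(-2\right)^{2} = 4$)
$Q = -180$ ($Q = 6 \left(-30\right) + 0 = -180 + 0 = -180$)
$\frac{997}{u{\left(r{\left(9,-1 \right)} \right)}} - Q = \frac{997}{4} - -180 = 997 \cdot \frac{1}{4} + 180 = \frac{997}{4} + 180 = \frac{1717}{4}$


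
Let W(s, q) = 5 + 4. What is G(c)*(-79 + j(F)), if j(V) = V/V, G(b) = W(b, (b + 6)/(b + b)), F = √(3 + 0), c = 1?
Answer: -702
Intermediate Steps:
W(s, q) = 9
F = √3 ≈ 1.7320
G(b) = 9
j(V) = 1
G(c)*(-79 + j(F)) = 9*(-79 + 1) = 9*(-78) = -702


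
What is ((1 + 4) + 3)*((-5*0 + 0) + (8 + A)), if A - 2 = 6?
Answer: 128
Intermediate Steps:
A = 8 (A = 2 + 6 = 8)
((1 + 4) + 3)*((-5*0 + 0) + (8 + A)) = ((1 + 4) + 3)*((-5*0 + 0) + (8 + 8)) = (5 + 3)*((0 + 0) + 16) = 8*(0 + 16) = 8*16 = 128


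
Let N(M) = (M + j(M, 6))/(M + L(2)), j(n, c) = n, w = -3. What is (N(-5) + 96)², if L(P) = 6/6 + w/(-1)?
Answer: 11236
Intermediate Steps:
L(P) = 4 (L(P) = 6/6 - 3/(-1) = 6*(⅙) - 3*(-1) = 1 + 3 = 4)
N(M) = 2*M/(4 + M) (N(M) = (M + M)/(M + 4) = (2*M)/(4 + M) = 2*M/(4 + M))
(N(-5) + 96)² = (2*(-5)/(4 - 5) + 96)² = (2*(-5)/(-1) + 96)² = (2*(-5)*(-1) + 96)² = (10 + 96)² = 106² = 11236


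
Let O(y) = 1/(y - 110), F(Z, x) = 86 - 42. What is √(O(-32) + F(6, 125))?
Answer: √887074/142 ≈ 6.6327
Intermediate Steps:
F(Z, x) = 44
O(y) = 1/(-110 + y)
√(O(-32) + F(6, 125)) = √(1/(-110 - 32) + 44) = √(1/(-142) + 44) = √(-1/142 + 44) = √(6247/142) = √887074/142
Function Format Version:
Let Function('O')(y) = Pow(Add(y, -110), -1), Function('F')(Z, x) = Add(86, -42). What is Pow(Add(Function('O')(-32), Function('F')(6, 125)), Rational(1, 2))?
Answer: Mul(Rational(1, 142), Pow(887074, Rational(1, 2))) ≈ 6.6327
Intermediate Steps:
Function('F')(Z, x) = 44
Function('O')(y) = Pow(Add(-110, y), -1)
Pow(Add(Function('O')(-32), Function('F')(6, 125)), Rational(1, 2)) = Pow(Add(Pow(Add(-110, -32), -1), 44), Rational(1, 2)) = Pow(Add(Pow(-142, -1), 44), Rational(1, 2)) = Pow(Add(Rational(-1, 142), 44), Rational(1, 2)) = Pow(Rational(6247, 142), Rational(1, 2)) = Mul(Rational(1, 142), Pow(887074, Rational(1, 2)))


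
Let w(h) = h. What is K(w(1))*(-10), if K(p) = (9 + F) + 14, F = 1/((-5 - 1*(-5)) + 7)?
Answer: -1620/7 ≈ -231.43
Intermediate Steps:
F = 1/7 (F = 1/((-5 + 5) + 7) = 1/(0 + 7) = 1/7 ≈ 0.14286)
K(p) = 162/7 (K(p) = (9 + 1/7) + 14 = 64/7 + 14 = 162/7)
K(w(1))*(-10) = (162/7)*(-10) = -1620/7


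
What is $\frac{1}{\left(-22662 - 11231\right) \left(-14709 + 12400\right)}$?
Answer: $\frac{1}{78258937} \approx 1.2778 \cdot 10^{-8}$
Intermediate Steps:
$\frac{1}{\left(-22662 - 11231\right) \left(-14709 + 12400\right)} = \frac{1}{\left(-33893\right) \left(-2309\right)} = \frac{1}{78258937}$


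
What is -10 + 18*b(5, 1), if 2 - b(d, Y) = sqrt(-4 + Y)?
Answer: 26 - 18*I*sqrt(3) ≈ 26.0 - 31.177*I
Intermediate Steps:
b(d, Y) = 2 - sqrt(-4 + Y)
-10 + 18*b(5, 1) = -10 + 18*(2 - sqrt(-4 + 1)) = -10 + 18*(2 - sqrt(-3)) = -10 + 18*(2 - I*sqrt(3)) = -10 + (36 - 18*I*sqrt(3)) = 26 - 18*I*sqrt(3)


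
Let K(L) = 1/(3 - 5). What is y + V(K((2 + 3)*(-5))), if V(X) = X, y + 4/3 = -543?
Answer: -3269/6 ≈ -544.83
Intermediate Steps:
y = -1633/3 (y = -4/3 - 543 = -1633/3 ≈ -544.33)
K(L) = -1/2 (K(L) = 1/(-2) = -1/2)
y + V(K((2 + 3)*(-5))) = -1633/3 - 1/2 = -3269/6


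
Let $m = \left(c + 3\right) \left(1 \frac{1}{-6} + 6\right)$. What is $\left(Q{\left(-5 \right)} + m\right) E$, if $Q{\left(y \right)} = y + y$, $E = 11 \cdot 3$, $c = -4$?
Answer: $- \frac{1045}{2} \approx -522.5$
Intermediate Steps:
$E = 33$
$Q{\left(y \right)} = 2 y$
$m = - \frac{35}{6}$ ($m = \left(-4 + 3\right) \left(1 \frac{1}{-6} + 6\right) = - (1 \left(- \frac{1}{6}\right) + 6) = - (- \frac{1}{6} + 6) = \left(-1\right) \frac{35}{6} = - \frac{35}{6} \approx -5.8333$)
$\left(Q{\left(-5 \right)} + m\right) E = \left(2 \left(-5\right) - \frac{35}{6}\right) 33 = \left(-10 - \frac{35}{6}\right) 33 = \left(- \frac{95}{6}\right) 33 = - \frac{1045}{2}$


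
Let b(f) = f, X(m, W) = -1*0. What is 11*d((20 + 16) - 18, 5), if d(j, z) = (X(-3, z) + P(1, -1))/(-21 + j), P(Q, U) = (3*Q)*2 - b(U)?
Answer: -77/3 ≈ -25.667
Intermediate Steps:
X(m, W) = 0
P(Q, U) = -U + 6*Q (P(Q, U) = (3*Q)*2 - U = 6*Q - U = -U + 6*Q)
d(j, z) = 7/(-21 + j) (d(j, z) = (0 + (-1*(-1) + 6*1))/(-21 + j) = (0 + (1 + 6))/(-21 + j) = (0 + 7)/(-21 + j) = 7/(-21 + j))
11*d((20 + 16) - 18, 5) = 11*(7/(-21 + ((20 + 16) - 18))) = 11*(7/(-21 + (36 - 18))) = 11*(7/(-21 + 18)) = 11*(7/(-3)) = 11*(7*(-⅓)) = 11*(-7/3) = -77/3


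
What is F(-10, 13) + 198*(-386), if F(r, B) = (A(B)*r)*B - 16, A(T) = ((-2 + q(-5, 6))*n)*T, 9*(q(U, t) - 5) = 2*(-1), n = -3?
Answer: -187082/3 ≈ -62361.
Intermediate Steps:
q(U, t) = 43/9 (q(U, t) = 5 + (2*(-1))/9 = 5 + (⅑)*(-2) = 5 - 2/9 = 43/9)
A(T) = -25*T/3 (A(T) = ((-2 + 43/9)*(-3))*T = ((25/9)*(-3))*T = -25*T/3)
F(r, B) = -16 - 25*r*B²/3 (F(r, B) = ((-25*B/3)*r)*B - 16 = (-25*B*r/3)*B - 16 = -25*r*B²/3 - 16 = -16 - 25*r*B²/3)
F(-10, 13) + 198*(-386) = (-16 - 25/3*(-10)*13²) + 198*(-386) = (-16 - 25/3*(-10)*169) - 76428 = (-16 + 42250/3) - 76428 = 42202/3 - 76428 = -187082/3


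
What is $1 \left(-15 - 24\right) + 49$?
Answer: $10$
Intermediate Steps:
$1 \left(-15 - 24\right) + 49 = 1 \left(-39\right) + 49 = -39 + 49 = 10$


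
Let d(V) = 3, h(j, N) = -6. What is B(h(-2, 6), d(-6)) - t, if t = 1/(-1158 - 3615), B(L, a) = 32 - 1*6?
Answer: 124099/4773 ≈ 26.000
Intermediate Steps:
B(L, a) = 26 (B(L, a) = 32 - 6 = 26)
t = -1/4773 (t = 1/(-4773) = -1/4773 ≈ -0.00020951)
B(h(-2, 6), d(-6)) - t = 26 - 1*(-1/4773) = 26 + 1/4773 = 124099/4773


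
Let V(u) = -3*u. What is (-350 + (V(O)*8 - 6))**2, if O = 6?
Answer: 250000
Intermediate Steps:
(-350 + (V(O)*8 - 6))**2 = (-350 + (-3*6*8 - 6))**2 = (-350 + (-18*8 - 6))**2 = (-350 + (-144 - 6))**2 = (-350 - 150)**2 = (-500)**2 = 250000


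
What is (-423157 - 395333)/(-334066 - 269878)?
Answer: 409245/301972 ≈ 1.3552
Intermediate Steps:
(-423157 - 395333)/(-334066 - 269878) = -818490/(-603944) = -818490*(-1/603944) = 409245/301972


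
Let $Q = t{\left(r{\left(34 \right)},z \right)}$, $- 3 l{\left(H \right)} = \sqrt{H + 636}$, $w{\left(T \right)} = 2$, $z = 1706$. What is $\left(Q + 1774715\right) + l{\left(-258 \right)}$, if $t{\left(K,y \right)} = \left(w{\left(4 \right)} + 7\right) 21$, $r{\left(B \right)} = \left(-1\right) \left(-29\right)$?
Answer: $1774904 - \sqrt{42} \approx 1.7749 \cdot 10^{6}$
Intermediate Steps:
$r{\left(B \right)} = 29$
$l{\left(H \right)} = - \frac{\sqrt{636 + H}}{3}$ ($l{\left(H \right)} = - \frac{\sqrt{H + 636}}{3} = - \frac{\sqrt{636 + H}}{3}$)
$t{\left(K,y \right)} = 189$ ($t{\left(K,y \right)} = \left(2 + 7\right) 21 = 9 \cdot 21 = 189$)
$Q = 189$
$\left(Q + 1774715\right) + l{\left(-258 \right)} = \left(189 + 1774715\right) - \frac{\sqrt{636 - 258}}{3} = 1774904 - \frac{\sqrt{378}}{3} = 1774904 - \frac{3 \sqrt{42}}{3} = 1774904 - \sqrt{42}$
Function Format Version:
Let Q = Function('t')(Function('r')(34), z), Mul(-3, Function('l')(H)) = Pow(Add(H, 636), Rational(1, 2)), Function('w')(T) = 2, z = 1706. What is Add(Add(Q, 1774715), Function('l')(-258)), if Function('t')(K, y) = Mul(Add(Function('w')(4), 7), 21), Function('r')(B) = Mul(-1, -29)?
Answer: Add(1774904, Mul(-1, Pow(42, Rational(1, 2)))) ≈ 1.7749e+6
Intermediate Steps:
Function('r')(B) = 29
Function('l')(H) = Mul(Rational(-1, 3), Pow(Add(636, H), Rational(1, 2))) (Function('l')(H) = Mul(Rational(-1, 3), Pow(Add(H, 636), Rational(1, 2))) = Mul(Rational(-1, 3), Pow(Add(636, H), Rational(1, 2))))
Function('t')(K, y) = 189 (Function('t')(K, y) = Mul(Add(2, 7), 21) = Mul(9, 21) = 189)
Q = 189
Add(Add(Q, 1774715), Function('l')(-258)) = Add(Add(189, 1774715), Mul(Rational(-1, 3), Pow(Add(636, -258), Rational(1, 2)))) = Add(1774904, Mul(Rational(-1, 3), Pow(378, Rational(1, 2)))) = Add(1774904, Mul(Rational(-1, 3), Mul(3, Pow(42, Rational(1, 2))))) = Add(1774904, Mul(-1, Pow(42, Rational(1, 2))))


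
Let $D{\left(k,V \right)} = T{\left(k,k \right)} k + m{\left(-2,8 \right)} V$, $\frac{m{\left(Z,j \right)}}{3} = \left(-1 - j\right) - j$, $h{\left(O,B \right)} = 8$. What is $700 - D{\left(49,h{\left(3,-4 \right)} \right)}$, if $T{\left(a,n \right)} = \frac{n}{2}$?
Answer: $- \frac{185}{2} \approx -92.5$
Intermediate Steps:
$T{\left(a,n \right)} = \frac{n}{2}$ ($T{\left(a,n \right)} = n \frac{1}{2} = \frac{n}{2}$)
$m{\left(Z,j \right)} = -3 - 6 j$ ($m{\left(Z,j \right)} = 3 \left(\left(-1 - j\right) - j\right) = 3 \left(-1 - 2 j\right) = -3 - 6 j$)
$D{\left(k,V \right)} = \frac{k^{2}}{2} - 51 V$ ($D{\left(k,V \right)} = \frac{k}{2} k + \left(-3 - 48\right) V = \frac{k^{2}}{2} + \left(-3 - 48\right) V = \frac{k^{2}}{2} - 51 V$)
$700 - D{\left(49,h{\left(3,-4 \right)} \right)} = 700 - \left(\frac{49^{2}}{2} - 408\right) = 700 - \left(\frac{1}{2} \cdot 2401 - 408\right) = 700 - \left(\frac{2401}{2} - 408\right) = 700 - \frac{1585}{2} = - \frac{185}{2}$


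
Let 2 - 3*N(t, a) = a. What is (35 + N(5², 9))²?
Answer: 9604/9 ≈ 1067.1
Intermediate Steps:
N(t, a) = ⅔ - a/3
(35 + N(5², 9))² = (35 + (⅔ - ⅓*9))² = (35 + (⅔ - 3))² = (35 - 7/3)² = (98/3)² = 9604/9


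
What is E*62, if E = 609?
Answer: 37758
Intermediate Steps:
E*62 = 609*62 = 37758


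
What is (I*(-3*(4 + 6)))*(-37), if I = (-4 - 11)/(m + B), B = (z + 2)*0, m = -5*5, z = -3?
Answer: 666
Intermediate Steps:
m = -25
B = 0 (B = (-3 + 2)*0 = -1*0 = 0)
I = 3/5 (I = (-4 - 11)/(-25 + 0) = -15/(-25) = -15*(-1/25) = 3/5 ≈ 0.60000)
(I*(-3*(4 + 6)))*(-37) = (3*(-3*(4 + 6))/5)*(-37) = (3*(-3*10)/5)*(-37) = ((3/5)*(-30))*(-37) = -18*(-37) = 666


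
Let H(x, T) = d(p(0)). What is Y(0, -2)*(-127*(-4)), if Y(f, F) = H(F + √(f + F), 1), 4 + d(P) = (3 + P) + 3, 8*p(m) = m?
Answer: 1016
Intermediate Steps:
p(m) = m/8
d(P) = 2 + P (d(P) = -4 + ((3 + P) + 3) = -4 + (6 + P) = 2 + P)
H(x, T) = 2 (H(x, T) = 2 + (⅛)*0 = 2 + 0 = 2)
Y(f, F) = 2
Y(0, -2)*(-127*(-4)) = 2*(-127*(-4)) = 2*508 = 1016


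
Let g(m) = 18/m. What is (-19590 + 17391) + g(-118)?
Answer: -129750/59 ≈ -2199.2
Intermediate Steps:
(-19590 + 17391) + g(-118) = (-19590 + 17391) + 18/(-118) = -2199 + 18*(-1/118) = -2199 - 9/59 = -129750/59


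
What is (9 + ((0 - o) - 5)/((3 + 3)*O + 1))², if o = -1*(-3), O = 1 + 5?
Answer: 105625/1369 ≈ 77.155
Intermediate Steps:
O = 6
o = 3
(9 + ((0 - o) - 5)/((3 + 3)*O + 1))² = (9 + ((0 - 1*3) - 5)/((3 + 3)*6 + 1))² = (9 + ((0 - 3) - 5)/(6*6 + 1))² = (9 + (-3 - 5)/(36 + 1))² = (9 - 8/37)² = (325/37)² = 105625/1369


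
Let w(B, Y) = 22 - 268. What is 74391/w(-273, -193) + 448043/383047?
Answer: -9461676933/31409854 ≈ -301.23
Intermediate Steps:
w(B, Y) = -246
74391/w(-273, -193) + 448043/383047 = 74391/(-246) + 448043/383047 = 74391*(-1/246) + 448043*(1/383047) = -24797/82 + 448043/383047 = -9461676933/31409854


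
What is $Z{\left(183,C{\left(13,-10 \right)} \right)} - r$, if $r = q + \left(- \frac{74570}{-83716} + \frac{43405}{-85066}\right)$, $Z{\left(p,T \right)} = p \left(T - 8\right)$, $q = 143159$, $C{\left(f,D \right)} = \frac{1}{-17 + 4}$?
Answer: $- \frac{1673780967218064}{11572251041} \approx -1.4464 \cdot 10^{5}$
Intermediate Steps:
$C{\left(f,D \right)} = - \frac{1}{13}$ ($C{\left(f,D \right)} = \frac{1}{-13} = - \frac{1}{13}$)
$Z{\left(p,T \right)} = p \left(-8 + T\right)$
$r = \frac{127436637692793}{890173157}$ ($r = 143159 + \left(- \frac{74570}{-83716} + \frac{43405}{-85066}\right) = 143159 + \left(\left(-74570\right) \left(- \frac{1}{83716}\right) + 43405 \left(- \frac{1}{85066}\right)\right) = 143159 + \left(\frac{37285}{41858} - \frac{43405}{85066}\right) = 143159 + \frac{338709830}{890173157} = \frac{127436637692793}{890173157} \approx 1.4316 \cdot 10^{5}$)
$Z{\left(183,C{\left(13,-10 \right)} \right)} - r = 183 \left(-8 - \frac{1}{13}\right) - \frac{127436637692793}{890173157} = 183 \left(- \frac{105}{13}\right) - \frac{127436637692793}{890173157} = - \frac{19215}{13} - \frac{127436637692793}{890173157} = - \frac{1673780967218064}{11572251041}$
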